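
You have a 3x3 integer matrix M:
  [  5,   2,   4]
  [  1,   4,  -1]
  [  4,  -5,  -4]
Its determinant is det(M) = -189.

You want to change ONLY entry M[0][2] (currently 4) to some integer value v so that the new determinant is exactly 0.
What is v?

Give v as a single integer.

det is linear in entry M[0][2]: det = old_det + (v - 4) * C_02
Cofactor C_02 = -21
Want det = 0: -189 + (v - 4) * -21 = 0
  (v - 4) = 189 / -21 = -9
  v = 4 + (-9) = -5

Answer: -5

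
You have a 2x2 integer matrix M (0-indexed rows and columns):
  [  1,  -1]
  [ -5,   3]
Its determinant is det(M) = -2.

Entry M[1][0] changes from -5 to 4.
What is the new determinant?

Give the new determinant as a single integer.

Answer: 7

Derivation:
det is linear in row 1: changing M[1][0] by delta changes det by delta * cofactor(1,0).
Cofactor C_10 = (-1)^(1+0) * minor(1,0) = 1
Entry delta = 4 - -5 = 9
Det delta = 9 * 1 = 9
New det = -2 + 9 = 7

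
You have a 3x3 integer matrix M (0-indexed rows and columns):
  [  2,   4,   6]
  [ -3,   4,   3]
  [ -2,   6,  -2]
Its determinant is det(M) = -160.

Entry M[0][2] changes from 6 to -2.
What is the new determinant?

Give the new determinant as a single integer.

Answer: -80

Derivation:
det is linear in row 0: changing M[0][2] by delta changes det by delta * cofactor(0,2).
Cofactor C_02 = (-1)^(0+2) * minor(0,2) = -10
Entry delta = -2 - 6 = -8
Det delta = -8 * -10 = 80
New det = -160 + 80 = -80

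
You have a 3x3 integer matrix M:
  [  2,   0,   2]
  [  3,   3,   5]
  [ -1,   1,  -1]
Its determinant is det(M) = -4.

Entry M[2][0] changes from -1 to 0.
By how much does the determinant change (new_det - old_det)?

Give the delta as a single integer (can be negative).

Cofactor C_20 = -6
Entry delta = 0 - -1 = 1
Det delta = entry_delta * cofactor = 1 * -6 = -6

Answer: -6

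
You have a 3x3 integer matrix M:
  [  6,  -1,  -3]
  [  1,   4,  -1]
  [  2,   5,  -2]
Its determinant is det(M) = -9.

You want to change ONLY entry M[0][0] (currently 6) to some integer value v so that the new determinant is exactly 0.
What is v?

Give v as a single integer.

det is linear in entry M[0][0]: det = old_det + (v - 6) * C_00
Cofactor C_00 = -3
Want det = 0: -9 + (v - 6) * -3 = 0
  (v - 6) = 9 / -3 = -3
  v = 6 + (-3) = 3

Answer: 3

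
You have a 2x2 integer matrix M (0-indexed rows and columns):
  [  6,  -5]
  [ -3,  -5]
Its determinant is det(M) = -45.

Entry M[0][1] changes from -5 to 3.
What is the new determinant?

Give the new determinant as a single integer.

Answer: -21

Derivation:
det is linear in row 0: changing M[0][1] by delta changes det by delta * cofactor(0,1).
Cofactor C_01 = (-1)^(0+1) * minor(0,1) = 3
Entry delta = 3 - -5 = 8
Det delta = 8 * 3 = 24
New det = -45 + 24 = -21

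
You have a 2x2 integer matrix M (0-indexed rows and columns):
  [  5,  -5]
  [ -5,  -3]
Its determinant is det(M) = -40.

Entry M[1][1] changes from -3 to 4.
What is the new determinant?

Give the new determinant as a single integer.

det is linear in row 1: changing M[1][1] by delta changes det by delta * cofactor(1,1).
Cofactor C_11 = (-1)^(1+1) * minor(1,1) = 5
Entry delta = 4 - -3 = 7
Det delta = 7 * 5 = 35
New det = -40 + 35 = -5

Answer: -5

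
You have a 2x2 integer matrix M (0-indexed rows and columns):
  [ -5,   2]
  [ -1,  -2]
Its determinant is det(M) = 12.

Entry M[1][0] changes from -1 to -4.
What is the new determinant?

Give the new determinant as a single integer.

det is linear in row 1: changing M[1][0] by delta changes det by delta * cofactor(1,0).
Cofactor C_10 = (-1)^(1+0) * minor(1,0) = -2
Entry delta = -4 - -1 = -3
Det delta = -3 * -2 = 6
New det = 12 + 6 = 18

Answer: 18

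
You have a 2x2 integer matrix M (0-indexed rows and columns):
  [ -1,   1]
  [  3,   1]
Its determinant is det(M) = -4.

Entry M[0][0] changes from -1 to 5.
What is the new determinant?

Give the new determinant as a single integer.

Answer: 2

Derivation:
det is linear in row 0: changing M[0][0] by delta changes det by delta * cofactor(0,0).
Cofactor C_00 = (-1)^(0+0) * minor(0,0) = 1
Entry delta = 5 - -1 = 6
Det delta = 6 * 1 = 6
New det = -4 + 6 = 2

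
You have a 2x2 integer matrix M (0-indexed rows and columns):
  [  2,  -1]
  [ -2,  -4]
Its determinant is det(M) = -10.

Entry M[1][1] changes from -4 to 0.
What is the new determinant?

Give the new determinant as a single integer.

det is linear in row 1: changing M[1][1] by delta changes det by delta * cofactor(1,1).
Cofactor C_11 = (-1)^(1+1) * minor(1,1) = 2
Entry delta = 0 - -4 = 4
Det delta = 4 * 2 = 8
New det = -10 + 8 = -2

Answer: -2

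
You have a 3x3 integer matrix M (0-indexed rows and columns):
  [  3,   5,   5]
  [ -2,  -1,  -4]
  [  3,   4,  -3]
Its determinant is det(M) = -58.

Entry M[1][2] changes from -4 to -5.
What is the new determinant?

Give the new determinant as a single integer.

Answer: -61

Derivation:
det is linear in row 1: changing M[1][2] by delta changes det by delta * cofactor(1,2).
Cofactor C_12 = (-1)^(1+2) * minor(1,2) = 3
Entry delta = -5 - -4 = -1
Det delta = -1 * 3 = -3
New det = -58 + -3 = -61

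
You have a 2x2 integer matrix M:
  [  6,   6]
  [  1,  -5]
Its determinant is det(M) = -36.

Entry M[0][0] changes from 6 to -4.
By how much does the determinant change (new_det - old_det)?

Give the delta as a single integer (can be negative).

Answer: 50

Derivation:
Cofactor C_00 = -5
Entry delta = -4 - 6 = -10
Det delta = entry_delta * cofactor = -10 * -5 = 50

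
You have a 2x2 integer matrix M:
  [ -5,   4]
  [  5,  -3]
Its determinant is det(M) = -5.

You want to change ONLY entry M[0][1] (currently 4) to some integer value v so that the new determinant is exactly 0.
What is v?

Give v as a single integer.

Answer: 3

Derivation:
det is linear in entry M[0][1]: det = old_det + (v - 4) * C_01
Cofactor C_01 = -5
Want det = 0: -5 + (v - 4) * -5 = 0
  (v - 4) = 5 / -5 = -1
  v = 4 + (-1) = 3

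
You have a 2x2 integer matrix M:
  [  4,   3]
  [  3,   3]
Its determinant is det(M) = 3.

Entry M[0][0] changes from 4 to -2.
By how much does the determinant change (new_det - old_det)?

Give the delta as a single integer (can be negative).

Answer: -18

Derivation:
Cofactor C_00 = 3
Entry delta = -2 - 4 = -6
Det delta = entry_delta * cofactor = -6 * 3 = -18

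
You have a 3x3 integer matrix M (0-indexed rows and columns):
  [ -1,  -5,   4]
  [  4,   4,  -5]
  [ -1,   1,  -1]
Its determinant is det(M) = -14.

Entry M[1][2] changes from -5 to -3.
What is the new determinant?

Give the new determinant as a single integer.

Answer: -2

Derivation:
det is linear in row 1: changing M[1][2] by delta changes det by delta * cofactor(1,2).
Cofactor C_12 = (-1)^(1+2) * minor(1,2) = 6
Entry delta = -3 - -5 = 2
Det delta = 2 * 6 = 12
New det = -14 + 12 = -2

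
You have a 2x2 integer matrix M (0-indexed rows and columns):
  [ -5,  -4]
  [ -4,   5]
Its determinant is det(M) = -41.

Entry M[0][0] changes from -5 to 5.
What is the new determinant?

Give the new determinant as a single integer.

det is linear in row 0: changing M[0][0] by delta changes det by delta * cofactor(0,0).
Cofactor C_00 = (-1)^(0+0) * minor(0,0) = 5
Entry delta = 5 - -5 = 10
Det delta = 10 * 5 = 50
New det = -41 + 50 = 9

Answer: 9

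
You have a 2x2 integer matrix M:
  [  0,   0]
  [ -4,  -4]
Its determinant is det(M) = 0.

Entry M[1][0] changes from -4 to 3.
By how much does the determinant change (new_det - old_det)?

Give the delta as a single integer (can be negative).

Answer: 0

Derivation:
Cofactor C_10 = 0
Entry delta = 3 - -4 = 7
Det delta = entry_delta * cofactor = 7 * 0 = 0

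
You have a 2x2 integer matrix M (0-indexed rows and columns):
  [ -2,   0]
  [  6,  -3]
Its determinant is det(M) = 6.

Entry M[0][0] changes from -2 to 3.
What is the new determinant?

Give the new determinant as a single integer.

Answer: -9

Derivation:
det is linear in row 0: changing M[0][0] by delta changes det by delta * cofactor(0,0).
Cofactor C_00 = (-1)^(0+0) * minor(0,0) = -3
Entry delta = 3 - -2 = 5
Det delta = 5 * -3 = -15
New det = 6 + -15 = -9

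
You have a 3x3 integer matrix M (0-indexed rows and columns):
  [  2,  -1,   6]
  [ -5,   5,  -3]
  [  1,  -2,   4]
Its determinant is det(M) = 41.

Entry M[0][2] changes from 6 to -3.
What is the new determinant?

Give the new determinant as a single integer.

Answer: -4

Derivation:
det is linear in row 0: changing M[0][2] by delta changes det by delta * cofactor(0,2).
Cofactor C_02 = (-1)^(0+2) * minor(0,2) = 5
Entry delta = -3 - 6 = -9
Det delta = -9 * 5 = -45
New det = 41 + -45 = -4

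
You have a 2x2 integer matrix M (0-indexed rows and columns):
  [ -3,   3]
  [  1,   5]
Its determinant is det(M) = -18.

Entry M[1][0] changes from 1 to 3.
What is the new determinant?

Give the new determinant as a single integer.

det is linear in row 1: changing M[1][0] by delta changes det by delta * cofactor(1,0).
Cofactor C_10 = (-1)^(1+0) * minor(1,0) = -3
Entry delta = 3 - 1 = 2
Det delta = 2 * -3 = -6
New det = -18 + -6 = -24

Answer: -24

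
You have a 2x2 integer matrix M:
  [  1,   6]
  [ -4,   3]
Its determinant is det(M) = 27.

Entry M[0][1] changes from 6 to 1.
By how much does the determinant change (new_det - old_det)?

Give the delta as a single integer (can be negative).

Answer: -20

Derivation:
Cofactor C_01 = 4
Entry delta = 1 - 6 = -5
Det delta = entry_delta * cofactor = -5 * 4 = -20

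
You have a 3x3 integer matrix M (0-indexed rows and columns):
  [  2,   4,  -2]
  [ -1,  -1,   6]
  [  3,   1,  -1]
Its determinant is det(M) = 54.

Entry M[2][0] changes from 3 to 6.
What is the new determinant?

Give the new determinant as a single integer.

Answer: 120

Derivation:
det is linear in row 2: changing M[2][0] by delta changes det by delta * cofactor(2,0).
Cofactor C_20 = (-1)^(2+0) * minor(2,0) = 22
Entry delta = 6 - 3 = 3
Det delta = 3 * 22 = 66
New det = 54 + 66 = 120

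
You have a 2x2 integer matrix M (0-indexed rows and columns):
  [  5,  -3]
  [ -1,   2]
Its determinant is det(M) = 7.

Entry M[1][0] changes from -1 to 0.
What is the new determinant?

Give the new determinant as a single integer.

Answer: 10

Derivation:
det is linear in row 1: changing M[1][0] by delta changes det by delta * cofactor(1,0).
Cofactor C_10 = (-1)^(1+0) * minor(1,0) = 3
Entry delta = 0 - -1 = 1
Det delta = 1 * 3 = 3
New det = 7 + 3 = 10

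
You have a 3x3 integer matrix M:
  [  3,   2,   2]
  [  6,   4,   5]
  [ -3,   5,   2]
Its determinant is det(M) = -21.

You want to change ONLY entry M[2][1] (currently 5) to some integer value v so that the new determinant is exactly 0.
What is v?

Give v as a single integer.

det is linear in entry M[2][1]: det = old_det + (v - 5) * C_21
Cofactor C_21 = -3
Want det = 0: -21 + (v - 5) * -3 = 0
  (v - 5) = 21 / -3 = -7
  v = 5 + (-7) = -2

Answer: -2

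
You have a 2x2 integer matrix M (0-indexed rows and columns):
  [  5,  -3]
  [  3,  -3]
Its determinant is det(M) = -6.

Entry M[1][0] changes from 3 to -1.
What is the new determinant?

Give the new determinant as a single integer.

Answer: -18

Derivation:
det is linear in row 1: changing M[1][0] by delta changes det by delta * cofactor(1,0).
Cofactor C_10 = (-1)^(1+0) * minor(1,0) = 3
Entry delta = -1 - 3 = -4
Det delta = -4 * 3 = -12
New det = -6 + -12 = -18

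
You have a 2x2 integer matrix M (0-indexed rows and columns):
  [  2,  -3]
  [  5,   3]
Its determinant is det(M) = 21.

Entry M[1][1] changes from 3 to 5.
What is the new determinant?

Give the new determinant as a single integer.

det is linear in row 1: changing M[1][1] by delta changes det by delta * cofactor(1,1).
Cofactor C_11 = (-1)^(1+1) * minor(1,1) = 2
Entry delta = 5 - 3 = 2
Det delta = 2 * 2 = 4
New det = 21 + 4 = 25

Answer: 25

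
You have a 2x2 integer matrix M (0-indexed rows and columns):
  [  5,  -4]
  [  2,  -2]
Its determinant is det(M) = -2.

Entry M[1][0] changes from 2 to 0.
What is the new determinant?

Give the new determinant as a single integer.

det is linear in row 1: changing M[1][0] by delta changes det by delta * cofactor(1,0).
Cofactor C_10 = (-1)^(1+0) * minor(1,0) = 4
Entry delta = 0 - 2 = -2
Det delta = -2 * 4 = -8
New det = -2 + -8 = -10

Answer: -10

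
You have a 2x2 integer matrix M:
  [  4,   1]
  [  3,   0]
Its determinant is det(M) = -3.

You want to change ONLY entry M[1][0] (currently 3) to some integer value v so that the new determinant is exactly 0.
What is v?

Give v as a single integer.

det is linear in entry M[1][0]: det = old_det + (v - 3) * C_10
Cofactor C_10 = -1
Want det = 0: -3 + (v - 3) * -1 = 0
  (v - 3) = 3 / -1 = -3
  v = 3 + (-3) = 0

Answer: 0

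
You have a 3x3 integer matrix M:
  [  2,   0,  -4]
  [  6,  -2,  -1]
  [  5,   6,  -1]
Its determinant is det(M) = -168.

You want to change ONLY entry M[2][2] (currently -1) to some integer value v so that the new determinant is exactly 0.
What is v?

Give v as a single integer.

det is linear in entry M[2][2]: det = old_det + (v - -1) * C_22
Cofactor C_22 = -4
Want det = 0: -168 + (v - -1) * -4 = 0
  (v - -1) = 168 / -4 = -42
  v = -1 + (-42) = -43

Answer: -43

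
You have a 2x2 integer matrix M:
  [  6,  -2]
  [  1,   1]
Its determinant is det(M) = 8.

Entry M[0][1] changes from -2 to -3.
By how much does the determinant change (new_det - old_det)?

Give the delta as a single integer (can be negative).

Answer: 1

Derivation:
Cofactor C_01 = -1
Entry delta = -3 - -2 = -1
Det delta = entry_delta * cofactor = -1 * -1 = 1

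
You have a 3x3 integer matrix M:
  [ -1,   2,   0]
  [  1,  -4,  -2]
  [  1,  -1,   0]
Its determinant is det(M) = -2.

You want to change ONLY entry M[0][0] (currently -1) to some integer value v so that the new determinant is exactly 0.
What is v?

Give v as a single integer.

Answer: -2

Derivation:
det is linear in entry M[0][0]: det = old_det + (v - -1) * C_00
Cofactor C_00 = -2
Want det = 0: -2 + (v - -1) * -2 = 0
  (v - -1) = 2 / -2 = -1
  v = -1 + (-1) = -2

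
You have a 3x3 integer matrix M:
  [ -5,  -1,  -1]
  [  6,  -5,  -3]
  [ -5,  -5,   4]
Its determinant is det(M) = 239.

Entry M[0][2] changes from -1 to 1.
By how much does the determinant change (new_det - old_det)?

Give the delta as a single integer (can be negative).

Answer: -110

Derivation:
Cofactor C_02 = -55
Entry delta = 1 - -1 = 2
Det delta = entry_delta * cofactor = 2 * -55 = -110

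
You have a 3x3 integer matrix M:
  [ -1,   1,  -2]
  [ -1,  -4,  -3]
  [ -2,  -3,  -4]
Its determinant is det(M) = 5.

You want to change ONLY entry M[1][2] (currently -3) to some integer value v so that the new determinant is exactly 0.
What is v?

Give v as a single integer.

Answer: -2

Derivation:
det is linear in entry M[1][2]: det = old_det + (v - -3) * C_12
Cofactor C_12 = -5
Want det = 0: 5 + (v - -3) * -5 = 0
  (v - -3) = -5 / -5 = 1
  v = -3 + (1) = -2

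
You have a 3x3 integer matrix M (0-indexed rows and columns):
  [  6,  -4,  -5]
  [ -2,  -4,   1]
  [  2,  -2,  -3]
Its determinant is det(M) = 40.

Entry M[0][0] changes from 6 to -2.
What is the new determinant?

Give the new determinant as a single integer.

Answer: -72

Derivation:
det is linear in row 0: changing M[0][0] by delta changes det by delta * cofactor(0,0).
Cofactor C_00 = (-1)^(0+0) * minor(0,0) = 14
Entry delta = -2 - 6 = -8
Det delta = -8 * 14 = -112
New det = 40 + -112 = -72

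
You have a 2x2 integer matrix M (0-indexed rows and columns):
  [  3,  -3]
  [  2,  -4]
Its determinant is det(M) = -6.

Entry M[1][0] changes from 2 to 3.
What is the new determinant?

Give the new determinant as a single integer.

det is linear in row 1: changing M[1][0] by delta changes det by delta * cofactor(1,0).
Cofactor C_10 = (-1)^(1+0) * minor(1,0) = 3
Entry delta = 3 - 2 = 1
Det delta = 1 * 3 = 3
New det = -6 + 3 = -3

Answer: -3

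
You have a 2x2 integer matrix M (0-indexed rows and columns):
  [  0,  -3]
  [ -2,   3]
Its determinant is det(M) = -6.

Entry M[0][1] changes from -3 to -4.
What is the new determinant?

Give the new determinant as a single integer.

Answer: -8

Derivation:
det is linear in row 0: changing M[0][1] by delta changes det by delta * cofactor(0,1).
Cofactor C_01 = (-1)^(0+1) * minor(0,1) = 2
Entry delta = -4 - -3 = -1
Det delta = -1 * 2 = -2
New det = -6 + -2 = -8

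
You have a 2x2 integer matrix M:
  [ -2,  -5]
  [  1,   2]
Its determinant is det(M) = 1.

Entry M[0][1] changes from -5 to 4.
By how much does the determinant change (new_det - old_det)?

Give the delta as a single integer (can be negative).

Cofactor C_01 = -1
Entry delta = 4 - -5 = 9
Det delta = entry_delta * cofactor = 9 * -1 = -9

Answer: -9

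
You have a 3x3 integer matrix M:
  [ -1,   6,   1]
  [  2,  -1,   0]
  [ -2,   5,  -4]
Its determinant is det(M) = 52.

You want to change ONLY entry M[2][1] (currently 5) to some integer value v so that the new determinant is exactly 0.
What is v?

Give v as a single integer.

Answer: -21

Derivation:
det is linear in entry M[2][1]: det = old_det + (v - 5) * C_21
Cofactor C_21 = 2
Want det = 0: 52 + (v - 5) * 2 = 0
  (v - 5) = -52 / 2 = -26
  v = 5 + (-26) = -21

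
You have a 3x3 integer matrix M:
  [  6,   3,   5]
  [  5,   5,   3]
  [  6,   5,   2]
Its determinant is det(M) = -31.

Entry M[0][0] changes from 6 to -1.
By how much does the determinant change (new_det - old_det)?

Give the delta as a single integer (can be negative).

Answer: 35

Derivation:
Cofactor C_00 = -5
Entry delta = -1 - 6 = -7
Det delta = entry_delta * cofactor = -7 * -5 = 35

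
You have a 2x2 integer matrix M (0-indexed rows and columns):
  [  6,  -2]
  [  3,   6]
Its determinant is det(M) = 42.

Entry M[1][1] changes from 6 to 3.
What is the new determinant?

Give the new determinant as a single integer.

det is linear in row 1: changing M[1][1] by delta changes det by delta * cofactor(1,1).
Cofactor C_11 = (-1)^(1+1) * minor(1,1) = 6
Entry delta = 3 - 6 = -3
Det delta = -3 * 6 = -18
New det = 42 + -18 = 24

Answer: 24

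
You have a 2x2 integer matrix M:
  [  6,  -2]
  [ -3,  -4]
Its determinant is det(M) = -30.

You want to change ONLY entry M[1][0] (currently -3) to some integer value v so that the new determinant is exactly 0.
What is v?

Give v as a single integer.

det is linear in entry M[1][0]: det = old_det + (v - -3) * C_10
Cofactor C_10 = 2
Want det = 0: -30 + (v - -3) * 2 = 0
  (v - -3) = 30 / 2 = 15
  v = -3 + (15) = 12

Answer: 12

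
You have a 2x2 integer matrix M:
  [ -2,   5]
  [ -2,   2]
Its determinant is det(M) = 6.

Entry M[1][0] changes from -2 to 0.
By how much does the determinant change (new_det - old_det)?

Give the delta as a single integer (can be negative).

Answer: -10

Derivation:
Cofactor C_10 = -5
Entry delta = 0 - -2 = 2
Det delta = entry_delta * cofactor = 2 * -5 = -10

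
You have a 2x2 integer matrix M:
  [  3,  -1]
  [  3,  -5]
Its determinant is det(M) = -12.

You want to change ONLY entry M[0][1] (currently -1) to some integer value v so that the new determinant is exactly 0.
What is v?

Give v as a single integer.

Answer: -5

Derivation:
det is linear in entry M[0][1]: det = old_det + (v - -1) * C_01
Cofactor C_01 = -3
Want det = 0: -12 + (v - -1) * -3 = 0
  (v - -1) = 12 / -3 = -4
  v = -1 + (-4) = -5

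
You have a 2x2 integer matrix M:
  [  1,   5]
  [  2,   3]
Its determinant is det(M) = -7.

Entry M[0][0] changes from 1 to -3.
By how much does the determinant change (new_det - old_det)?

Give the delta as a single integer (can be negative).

Answer: -12

Derivation:
Cofactor C_00 = 3
Entry delta = -3 - 1 = -4
Det delta = entry_delta * cofactor = -4 * 3 = -12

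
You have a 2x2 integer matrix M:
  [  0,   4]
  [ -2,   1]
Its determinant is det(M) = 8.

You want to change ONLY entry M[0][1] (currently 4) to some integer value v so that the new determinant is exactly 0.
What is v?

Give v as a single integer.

det is linear in entry M[0][1]: det = old_det + (v - 4) * C_01
Cofactor C_01 = 2
Want det = 0: 8 + (v - 4) * 2 = 0
  (v - 4) = -8 / 2 = -4
  v = 4 + (-4) = 0

Answer: 0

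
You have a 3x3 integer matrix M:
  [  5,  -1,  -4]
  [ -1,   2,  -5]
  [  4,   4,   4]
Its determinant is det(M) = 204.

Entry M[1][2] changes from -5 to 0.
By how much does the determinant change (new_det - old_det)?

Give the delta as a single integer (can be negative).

Answer: -120

Derivation:
Cofactor C_12 = -24
Entry delta = 0 - -5 = 5
Det delta = entry_delta * cofactor = 5 * -24 = -120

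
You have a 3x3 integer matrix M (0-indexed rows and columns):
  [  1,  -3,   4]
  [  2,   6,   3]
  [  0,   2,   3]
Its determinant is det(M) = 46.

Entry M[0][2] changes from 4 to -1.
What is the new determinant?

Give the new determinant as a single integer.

det is linear in row 0: changing M[0][2] by delta changes det by delta * cofactor(0,2).
Cofactor C_02 = (-1)^(0+2) * minor(0,2) = 4
Entry delta = -1 - 4 = -5
Det delta = -5 * 4 = -20
New det = 46 + -20 = 26

Answer: 26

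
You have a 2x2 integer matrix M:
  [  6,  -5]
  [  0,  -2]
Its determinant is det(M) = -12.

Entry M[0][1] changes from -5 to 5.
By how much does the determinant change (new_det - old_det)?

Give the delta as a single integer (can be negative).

Cofactor C_01 = 0
Entry delta = 5 - -5 = 10
Det delta = entry_delta * cofactor = 10 * 0 = 0

Answer: 0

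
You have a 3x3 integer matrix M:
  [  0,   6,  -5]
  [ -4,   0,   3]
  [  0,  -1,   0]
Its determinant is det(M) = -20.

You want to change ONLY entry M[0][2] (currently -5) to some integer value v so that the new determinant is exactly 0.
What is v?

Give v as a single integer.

Answer: 0

Derivation:
det is linear in entry M[0][2]: det = old_det + (v - -5) * C_02
Cofactor C_02 = 4
Want det = 0: -20 + (v - -5) * 4 = 0
  (v - -5) = 20 / 4 = 5
  v = -5 + (5) = 0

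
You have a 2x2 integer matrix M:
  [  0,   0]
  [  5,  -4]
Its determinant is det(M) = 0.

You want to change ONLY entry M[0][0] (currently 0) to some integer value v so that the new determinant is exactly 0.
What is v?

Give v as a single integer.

det is linear in entry M[0][0]: det = old_det + (v - 0) * C_00
Cofactor C_00 = -4
Want det = 0: 0 + (v - 0) * -4 = 0
  (v - 0) = 0 / -4 = 0
  v = 0 + (0) = 0

Answer: 0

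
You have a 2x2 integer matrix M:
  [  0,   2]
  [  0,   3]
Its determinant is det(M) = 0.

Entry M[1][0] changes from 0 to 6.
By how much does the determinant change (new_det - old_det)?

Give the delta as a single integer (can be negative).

Answer: -12

Derivation:
Cofactor C_10 = -2
Entry delta = 6 - 0 = 6
Det delta = entry_delta * cofactor = 6 * -2 = -12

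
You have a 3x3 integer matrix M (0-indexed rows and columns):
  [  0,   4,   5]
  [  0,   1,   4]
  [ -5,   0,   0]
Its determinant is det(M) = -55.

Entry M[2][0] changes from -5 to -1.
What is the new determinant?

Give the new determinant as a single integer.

det is linear in row 2: changing M[2][0] by delta changes det by delta * cofactor(2,0).
Cofactor C_20 = (-1)^(2+0) * minor(2,0) = 11
Entry delta = -1 - -5 = 4
Det delta = 4 * 11 = 44
New det = -55 + 44 = -11

Answer: -11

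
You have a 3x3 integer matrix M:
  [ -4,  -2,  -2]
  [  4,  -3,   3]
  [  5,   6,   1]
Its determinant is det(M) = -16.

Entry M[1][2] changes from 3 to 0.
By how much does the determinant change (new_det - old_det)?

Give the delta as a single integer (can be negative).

Answer: -42

Derivation:
Cofactor C_12 = 14
Entry delta = 0 - 3 = -3
Det delta = entry_delta * cofactor = -3 * 14 = -42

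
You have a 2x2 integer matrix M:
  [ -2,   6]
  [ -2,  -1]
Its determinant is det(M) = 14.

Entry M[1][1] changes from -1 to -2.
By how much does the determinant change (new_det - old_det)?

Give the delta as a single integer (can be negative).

Cofactor C_11 = -2
Entry delta = -2 - -1 = -1
Det delta = entry_delta * cofactor = -1 * -2 = 2

Answer: 2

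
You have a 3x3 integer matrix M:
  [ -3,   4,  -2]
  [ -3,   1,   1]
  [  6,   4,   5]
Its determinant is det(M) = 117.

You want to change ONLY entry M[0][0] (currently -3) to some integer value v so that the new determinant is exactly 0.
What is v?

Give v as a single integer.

det is linear in entry M[0][0]: det = old_det + (v - -3) * C_00
Cofactor C_00 = 1
Want det = 0: 117 + (v - -3) * 1 = 0
  (v - -3) = -117 / 1 = -117
  v = -3 + (-117) = -120

Answer: -120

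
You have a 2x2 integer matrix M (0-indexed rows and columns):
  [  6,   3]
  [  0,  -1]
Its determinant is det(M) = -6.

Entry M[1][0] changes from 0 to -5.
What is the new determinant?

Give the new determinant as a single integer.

Answer: 9

Derivation:
det is linear in row 1: changing M[1][0] by delta changes det by delta * cofactor(1,0).
Cofactor C_10 = (-1)^(1+0) * minor(1,0) = -3
Entry delta = -5 - 0 = -5
Det delta = -5 * -3 = 15
New det = -6 + 15 = 9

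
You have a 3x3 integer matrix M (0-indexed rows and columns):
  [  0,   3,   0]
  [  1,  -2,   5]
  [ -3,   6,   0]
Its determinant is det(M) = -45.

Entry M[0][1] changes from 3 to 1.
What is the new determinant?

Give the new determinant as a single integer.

Answer: -15

Derivation:
det is linear in row 0: changing M[0][1] by delta changes det by delta * cofactor(0,1).
Cofactor C_01 = (-1)^(0+1) * minor(0,1) = -15
Entry delta = 1 - 3 = -2
Det delta = -2 * -15 = 30
New det = -45 + 30 = -15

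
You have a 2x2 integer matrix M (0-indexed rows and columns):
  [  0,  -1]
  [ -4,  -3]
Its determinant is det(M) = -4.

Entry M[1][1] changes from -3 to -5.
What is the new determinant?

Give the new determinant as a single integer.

Answer: -4

Derivation:
det is linear in row 1: changing M[1][1] by delta changes det by delta * cofactor(1,1).
Cofactor C_11 = (-1)^(1+1) * minor(1,1) = 0
Entry delta = -5 - -3 = -2
Det delta = -2 * 0 = 0
New det = -4 + 0 = -4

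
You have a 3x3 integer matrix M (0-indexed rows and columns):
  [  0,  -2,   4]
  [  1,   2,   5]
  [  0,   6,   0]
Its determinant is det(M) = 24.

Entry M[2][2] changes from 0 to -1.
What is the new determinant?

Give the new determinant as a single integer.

det is linear in row 2: changing M[2][2] by delta changes det by delta * cofactor(2,2).
Cofactor C_22 = (-1)^(2+2) * minor(2,2) = 2
Entry delta = -1 - 0 = -1
Det delta = -1 * 2 = -2
New det = 24 + -2 = 22

Answer: 22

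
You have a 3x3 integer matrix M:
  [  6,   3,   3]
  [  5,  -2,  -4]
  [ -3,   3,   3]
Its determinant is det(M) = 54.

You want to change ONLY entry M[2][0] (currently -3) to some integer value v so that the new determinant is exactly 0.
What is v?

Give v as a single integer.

det is linear in entry M[2][0]: det = old_det + (v - -3) * C_20
Cofactor C_20 = -6
Want det = 0: 54 + (v - -3) * -6 = 0
  (v - -3) = -54 / -6 = 9
  v = -3 + (9) = 6

Answer: 6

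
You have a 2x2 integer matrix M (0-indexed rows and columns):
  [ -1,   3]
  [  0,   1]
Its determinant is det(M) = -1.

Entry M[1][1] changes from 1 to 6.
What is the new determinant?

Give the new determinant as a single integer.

det is linear in row 1: changing M[1][1] by delta changes det by delta * cofactor(1,1).
Cofactor C_11 = (-1)^(1+1) * minor(1,1) = -1
Entry delta = 6 - 1 = 5
Det delta = 5 * -1 = -5
New det = -1 + -5 = -6

Answer: -6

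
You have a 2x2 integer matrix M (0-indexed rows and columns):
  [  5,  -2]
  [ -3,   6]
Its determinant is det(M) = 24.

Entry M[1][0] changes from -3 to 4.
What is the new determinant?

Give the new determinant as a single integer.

Answer: 38

Derivation:
det is linear in row 1: changing M[1][0] by delta changes det by delta * cofactor(1,0).
Cofactor C_10 = (-1)^(1+0) * minor(1,0) = 2
Entry delta = 4 - -3 = 7
Det delta = 7 * 2 = 14
New det = 24 + 14 = 38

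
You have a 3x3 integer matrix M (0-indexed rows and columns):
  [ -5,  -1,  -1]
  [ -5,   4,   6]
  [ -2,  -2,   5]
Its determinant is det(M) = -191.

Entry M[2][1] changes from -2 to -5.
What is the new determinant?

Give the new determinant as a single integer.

det is linear in row 2: changing M[2][1] by delta changes det by delta * cofactor(2,1).
Cofactor C_21 = (-1)^(2+1) * minor(2,1) = 35
Entry delta = -5 - -2 = -3
Det delta = -3 * 35 = -105
New det = -191 + -105 = -296

Answer: -296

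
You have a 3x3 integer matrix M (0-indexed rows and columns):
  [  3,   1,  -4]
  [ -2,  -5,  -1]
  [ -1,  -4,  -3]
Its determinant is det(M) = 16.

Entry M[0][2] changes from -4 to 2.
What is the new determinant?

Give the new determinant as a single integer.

det is linear in row 0: changing M[0][2] by delta changes det by delta * cofactor(0,2).
Cofactor C_02 = (-1)^(0+2) * minor(0,2) = 3
Entry delta = 2 - -4 = 6
Det delta = 6 * 3 = 18
New det = 16 + 18 = 34

Answer: 34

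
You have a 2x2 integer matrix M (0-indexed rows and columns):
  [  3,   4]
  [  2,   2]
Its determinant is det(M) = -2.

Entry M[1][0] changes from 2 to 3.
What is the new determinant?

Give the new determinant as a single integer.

det is linear in row 1: changing M[1][0] by delta changes det by delta * cofactor(1,0).
Cofactor C_10 = (-1)^(1+0) * minor(1,0) = -4
Entry delta = 3 - 2 = 1
Det delta = 1 * -4 = -4
New det = -2 + -4 = -6

Answer: -6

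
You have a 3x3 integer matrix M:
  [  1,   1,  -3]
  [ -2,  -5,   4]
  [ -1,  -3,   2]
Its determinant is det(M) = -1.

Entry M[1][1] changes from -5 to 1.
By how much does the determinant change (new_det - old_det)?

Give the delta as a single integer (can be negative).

Cofactor C_11 = -1
Entry delta = 1 - -5 = 6
Det delta = entry_delta * cofactor = 6 * -1 = -6

Answer: -6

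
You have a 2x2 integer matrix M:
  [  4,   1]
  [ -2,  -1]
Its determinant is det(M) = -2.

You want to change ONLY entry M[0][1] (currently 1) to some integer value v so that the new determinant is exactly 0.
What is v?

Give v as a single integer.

Answer: 2

Derivation:
det is linear in entry M[0][1]: det = old_det + (v - 1) * C_01
Cofactor C_01 = 2
Want det = 0: -2 + (v - 1) * 2 = 0
  (v - 1) = 2 / 2 = 1
  v = 1 + (1) = 2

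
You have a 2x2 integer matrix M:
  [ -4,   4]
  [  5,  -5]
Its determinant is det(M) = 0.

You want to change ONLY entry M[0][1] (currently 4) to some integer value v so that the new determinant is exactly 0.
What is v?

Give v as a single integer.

det is linear in entry M[0][1]: det = old_det + (v - 4) * C_01
Cofactor C_01 = -5
Want det = 0: 0 + (v - 4) * -5 = 0
  (v - 4) = 0 / -5 = 0
  v = 4 + (0) = 4

Answer: 4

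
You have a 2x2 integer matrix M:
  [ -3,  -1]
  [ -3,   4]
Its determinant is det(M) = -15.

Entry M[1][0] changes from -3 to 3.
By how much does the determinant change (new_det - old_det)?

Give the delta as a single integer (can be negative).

Cofactor C_10 = 1
Entry delta = 3 - -3 = 6
Det delta = entry_delta * cofactor = 6 * 1 = 6

Answer: 6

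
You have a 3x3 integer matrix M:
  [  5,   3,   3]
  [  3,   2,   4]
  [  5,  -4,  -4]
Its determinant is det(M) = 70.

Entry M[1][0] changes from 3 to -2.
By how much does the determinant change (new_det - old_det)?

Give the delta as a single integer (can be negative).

Answer: 0

Derivation:
Cofactor C_10 = 0
Entry delta = -2 - 3 = -5
Det delta = entry_delta * cofactor = -5 * 0 = 0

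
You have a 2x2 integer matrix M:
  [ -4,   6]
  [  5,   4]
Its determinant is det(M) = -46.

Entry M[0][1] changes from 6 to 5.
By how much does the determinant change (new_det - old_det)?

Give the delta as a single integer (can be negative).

Answer: 5

Derivation:
Cofactor C_01 = -5
Entry delta = 5 - 6 = -1
Det delta = entry_delta * cofactor = -1 * -5 = 5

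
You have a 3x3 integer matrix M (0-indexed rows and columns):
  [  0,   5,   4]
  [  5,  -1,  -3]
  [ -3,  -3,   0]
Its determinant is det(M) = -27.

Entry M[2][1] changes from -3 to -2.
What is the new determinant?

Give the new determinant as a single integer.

Answer: -7

Derivation:
det is linear in row 2: changing M[2][1] by delta changes det by delta * cofactor(2,1).
Cofactor C_21 = (-1)^(2+1) * minor(2,1) = 20
Entry delta = -2 - -3 = 1
Det delta = 1 * 20 = 20
New det = -27 + 20 = -7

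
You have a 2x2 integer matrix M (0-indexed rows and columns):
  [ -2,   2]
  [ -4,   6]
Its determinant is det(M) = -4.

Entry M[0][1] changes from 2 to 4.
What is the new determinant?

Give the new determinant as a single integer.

det is linear in row 0: changing M[0][1] by delta changes det by delta * cofactor(0,1).
Cofactor C_01 = (-1)^(0+1) * minor(0,1) = 4
Entry delta = 4 - 2 = 2
Det delta = 2 * 4 = 8
New det = -4 + 8 = 4

Answer: 4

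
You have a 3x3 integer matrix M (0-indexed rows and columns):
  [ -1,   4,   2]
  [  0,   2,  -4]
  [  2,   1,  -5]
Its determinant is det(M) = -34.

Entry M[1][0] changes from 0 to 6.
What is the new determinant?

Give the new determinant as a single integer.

Answer: 98

Derivation:
det is linear in row 1: changing M[1][0] by delta changes det by delta * cofactor(1,0).
Cofactor C_10 = (-1)^(1+0) * minor(1,0) = 22
Entry delta = 6 - 0 = 6
Det delta = 6 * 22 = 132
New det = -34 + 132 = 98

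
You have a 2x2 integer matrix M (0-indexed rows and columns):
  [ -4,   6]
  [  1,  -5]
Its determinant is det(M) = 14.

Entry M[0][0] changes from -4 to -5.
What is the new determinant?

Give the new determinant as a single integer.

Answer: 19

Derivation:
det is linear in row 0: changing M[0][0] by delta changes det by delta * cofactor(0,0).
Cofactor C_00 = (-1)^(0+0) * minor(0,0) = -5
Entry delta = -5 - -4 = -1
Det delta = -1 * -5 = 5
New det = 14 + 5 = 19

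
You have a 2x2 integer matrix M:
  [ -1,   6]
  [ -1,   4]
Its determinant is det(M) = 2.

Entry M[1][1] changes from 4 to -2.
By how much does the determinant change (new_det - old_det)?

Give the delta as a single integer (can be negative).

Answer: 6

Derivation:
Cofactor C_11 = -1
Entry delta = -2 - 4 = -6
Det delta = entry_delta * cofactor = -6 * -1 = 6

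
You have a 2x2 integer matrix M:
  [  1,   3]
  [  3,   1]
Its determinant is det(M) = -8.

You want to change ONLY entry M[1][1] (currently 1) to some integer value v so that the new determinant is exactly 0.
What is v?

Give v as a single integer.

Answer: 9

Derivation:
det is linear in entry M[1][1]: det = old_det + (v - 1) * C_11
Cofactor C_11 = 1
Want det = 0: -8 + (v - 1) * 1 = 0
  (v - 1) = 8 / 1 = 8
  v = 1 + (8) = 9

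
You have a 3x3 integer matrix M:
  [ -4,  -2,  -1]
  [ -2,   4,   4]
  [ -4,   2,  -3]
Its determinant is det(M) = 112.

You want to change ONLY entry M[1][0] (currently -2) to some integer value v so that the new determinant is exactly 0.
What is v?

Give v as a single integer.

Answer: 12

Derivation:
det is linear in entry M[1][0]: det = old_det + (v - -2) * C_10
Cofactor C_10 = -8
Want det = 0: 112 + (v - -2) * -8 = 0
  (v - -2) = -112 / -8 = 14
  v = -2 + (14) = 12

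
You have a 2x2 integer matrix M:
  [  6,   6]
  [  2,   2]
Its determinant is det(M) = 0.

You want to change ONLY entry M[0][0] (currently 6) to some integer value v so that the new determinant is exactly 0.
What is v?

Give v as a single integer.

det is linear in entry M[0][0]: det = old_det + (v - 6) * C_00
Cofactor C_00 = 2
Want det = 0: 0 + (v - 6) * 2 = 0
  (v - 6) = 0 / 2 = 0
  v = 6 + (0) = 6

Answer: 6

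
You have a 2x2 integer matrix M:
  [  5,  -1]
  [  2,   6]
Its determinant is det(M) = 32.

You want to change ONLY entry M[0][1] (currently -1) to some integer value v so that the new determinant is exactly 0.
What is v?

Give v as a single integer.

det is linear in entry M[0][1]: det = old_det + (v - -1) * C_01
Cofactor C_01 = -2
Want det = 0: 32 + (v - -1) * -2 = 0
  (v - -1) = -32 / -2 = 16
  v = -1 + (16) = 15

Answer: 15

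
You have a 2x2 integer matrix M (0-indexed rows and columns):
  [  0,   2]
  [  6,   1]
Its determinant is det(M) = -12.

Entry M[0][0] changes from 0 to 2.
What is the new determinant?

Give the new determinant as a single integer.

Answer: -10

Derivation:
det is linear in row 0: changing M[0][0] by delta changes det by delta * cofactor(0,0).
Cofactor C_00 = (-1)^(0+0) * minor(0,0) = 1
Entry delta = 2 - 0 = 2
Det delta = 2 * 1 = 2
New det = -12 + 2 = -10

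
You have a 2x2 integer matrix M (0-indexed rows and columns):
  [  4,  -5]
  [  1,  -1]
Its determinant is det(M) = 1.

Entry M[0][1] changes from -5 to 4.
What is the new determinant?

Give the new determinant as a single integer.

Answer: -8

Derivation:
det is linear in row 0: changing M[0][1] by delta changes det by delta * cofactor(0,1).
Cofactor C_01 = (-1)^(0+1) * minor(0,1) = -1
Entry delta = 4 - -5 = 9
Det delta = 9 * -1 = -9
New det = 1 + -9 = -8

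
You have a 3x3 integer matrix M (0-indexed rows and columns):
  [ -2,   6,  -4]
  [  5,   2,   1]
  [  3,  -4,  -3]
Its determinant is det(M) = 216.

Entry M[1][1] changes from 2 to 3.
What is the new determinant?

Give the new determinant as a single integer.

det is linear in row 1: changing M[1][1] by delta changes det by delta * cofactor(1,1).
Cofactor C_11 = (-1)^(1+1) * minor(1,1) = 18
Entry delta = 3 - 2 = 1
Det delta = 1 * 18 = 18
New det = 216 + 18 = 234

Answer: 234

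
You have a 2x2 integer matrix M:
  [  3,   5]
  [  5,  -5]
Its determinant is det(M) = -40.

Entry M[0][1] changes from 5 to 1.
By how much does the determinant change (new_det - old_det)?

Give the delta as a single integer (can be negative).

Answer: 20

Derivation:
Cofactor C_01 = -5
Entry delta = 1 - 5 = -4
Det delta = entry_delta * cofactor = -4 * -5 = 20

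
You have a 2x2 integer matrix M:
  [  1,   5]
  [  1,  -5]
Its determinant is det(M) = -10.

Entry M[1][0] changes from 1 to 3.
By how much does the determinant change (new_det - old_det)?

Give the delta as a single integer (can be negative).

Cofactor C_10 = -5
Entry delta = 3 - 1 = 2
Det delta = entry_delta * cofactor = 2 * -5 = -10

Answer: -10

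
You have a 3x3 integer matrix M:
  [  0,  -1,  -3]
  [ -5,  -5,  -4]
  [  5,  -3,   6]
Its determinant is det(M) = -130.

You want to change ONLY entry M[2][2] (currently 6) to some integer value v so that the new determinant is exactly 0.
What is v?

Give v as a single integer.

Answer: -20

Derivation:
det is linear in entry M[2][2]: det = old_det + (v - 6) * C_22
Cofactor C_22 = -5
Want det = 0: -130 + (v - 6) * -5 = 0
  (v - 6) = 130 / -5 = -26
  v = 6 + (-26) = -20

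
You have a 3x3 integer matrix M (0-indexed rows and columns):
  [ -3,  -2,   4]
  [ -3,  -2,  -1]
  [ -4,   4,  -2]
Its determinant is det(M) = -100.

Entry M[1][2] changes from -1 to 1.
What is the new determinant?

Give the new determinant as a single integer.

Answer: -60

Derivation:
det is linear in row 1: changing M[1][2] by delta changes det by delta * cofactor(1,2).
Cofactor C_12 = (-1)^(1+2) * minor(1,2) = 20
Entry delta = 1 - -1 = 2
Det delta = 2 * 20 = 40
New det = -100 + 40 = -60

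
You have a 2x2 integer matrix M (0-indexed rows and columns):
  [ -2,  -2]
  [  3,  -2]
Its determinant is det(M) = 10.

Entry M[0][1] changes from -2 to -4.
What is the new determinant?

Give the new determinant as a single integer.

det is linear in row 0: changing M[0][1] by delta changes det by delta * cofactor(0,1).
Cofactor C_01 = (-1)^(0+1) * minor(0,1) = -3
Entry delta = -4 - -2 = -2
Det delta = -2 * -3 = 6
New det = 10 + 6 = 16

Answer: 16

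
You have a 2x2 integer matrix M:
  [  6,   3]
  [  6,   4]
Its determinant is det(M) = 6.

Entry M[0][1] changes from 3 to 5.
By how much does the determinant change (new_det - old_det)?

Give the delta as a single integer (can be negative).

Answer: -12

Derivation:
Cofactor C_01 = -6
Entry delta = 5 - 3 = 2
Det delta = entry_delta * cofactor = 2 * -6 = -12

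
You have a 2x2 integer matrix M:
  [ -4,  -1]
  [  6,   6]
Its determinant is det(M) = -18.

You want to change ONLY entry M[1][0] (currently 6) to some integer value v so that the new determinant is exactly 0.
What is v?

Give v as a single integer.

Answer: 24

Derivation:
det is linear in entry M[1][0]: det = old_det + (v - 6) * C_10
Cofactor C_10 = 1
Want det = 0: -18 + (v - 6) * 1 = 0
  (v - 6) = 18 / 1 = 18
  v = 6 + (18) = 24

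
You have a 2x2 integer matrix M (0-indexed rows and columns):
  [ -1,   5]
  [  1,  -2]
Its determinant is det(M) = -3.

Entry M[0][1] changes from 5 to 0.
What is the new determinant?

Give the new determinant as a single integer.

det is linear in row 0: changing M[0][1] by delta changes det by delta * cofactor(0,1).
Cofactor C_01 = (-1)^(0+1) * minor(0,1) = -1
Entry delta = 0 - 5 = -5
Det delta = -5 * -1 = 5
New det = -3 + 5 = 2

Answer: 2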